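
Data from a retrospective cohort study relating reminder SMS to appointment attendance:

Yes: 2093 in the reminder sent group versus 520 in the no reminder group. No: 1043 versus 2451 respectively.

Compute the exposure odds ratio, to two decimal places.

9.46

From the description: a = 2093, b = 1043, c = 520, d = 2451.
OR = (a·d)/(b·c) = (2093 × 2451) / (1043 × 520) = 5129943 / 542360 = 9.45856
The odds of appointment attendance are about 9.46 times as high in the reminder sent group.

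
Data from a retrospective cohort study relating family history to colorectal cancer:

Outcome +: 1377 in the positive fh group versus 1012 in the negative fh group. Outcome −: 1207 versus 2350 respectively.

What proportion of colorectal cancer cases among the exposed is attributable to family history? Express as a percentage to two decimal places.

43.51

From the description: a = 1377, b = 1207, c = 1012, d = 2350.
Risk in exposed = 1377/2584 = 0.53289; risk in unexposed = 1012/3362 = 0.30101.
RR = 0.53289/0.30101 = 1.77035
AR% = (RR − 1)/RR × 100 = (1.77035 − 1)/1.77035 × 100 = 43.5139%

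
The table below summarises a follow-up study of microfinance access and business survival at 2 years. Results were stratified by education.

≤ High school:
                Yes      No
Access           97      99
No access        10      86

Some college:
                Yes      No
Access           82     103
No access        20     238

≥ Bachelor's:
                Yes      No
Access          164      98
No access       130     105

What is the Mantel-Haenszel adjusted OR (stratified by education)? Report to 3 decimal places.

OR_MH = Σ(aᵢdᵢ/nᵢ) / Σ(bᵢcᵢ/nᵢ), where nᵢ is the stratum total.
Stratum 1 (≤ High school): n = 292; a·d/n = 97·86/292 = 28.5685; b·c/n = 99·10/292 = 3.3904
Stratum 2 (Some college): n = 443; a·d/n = 82·238/443 = 44.0542; b·c/n = 103·20/443 = 4.6501
Stratum 3 (≥ Bachelor's): n = 497; a·d/n = 164·105/497 = 34.6479; b·c/n = 98·130/497 = 25.6338
OR_MH = (28.5685 + 44.0542 + 34.6479) / (3.3904 + 4.6501 + 25.6338) = 107.2706 / 33.6743 = 3.18553

3.186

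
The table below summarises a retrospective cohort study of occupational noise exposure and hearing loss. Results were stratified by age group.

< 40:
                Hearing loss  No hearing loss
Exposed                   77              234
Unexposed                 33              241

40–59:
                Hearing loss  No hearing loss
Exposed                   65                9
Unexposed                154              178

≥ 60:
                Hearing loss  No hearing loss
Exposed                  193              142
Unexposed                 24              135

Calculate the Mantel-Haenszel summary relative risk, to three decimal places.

RR_MH = Σ(aᵢ·n₀ᵢ/nᵢ) / Σ(cᵢ·n₁ᵢ/nᵢ), with n₁ᵢ = aᵢ+bᵢ (exposed), n₀ᵢ = cᵢ+dᵢ (unexposed), nᵢ = n₁ᵢ+n₀ᵢ.
Stratum 1 (< 40): n₁ = 311, n₀ = 274, n = 585; a·n₀/n = 77·274/585 = 36.0650; c·n₁/n = 33·311/585 = 17.5436
Stratum 2 (40–59): n₁ = 74, n₀ = 332, n = 406; a·n₀/n = 65·332/406 = 53.1527; c·n₁/n = 154·74/406 = 28.0690
Stratum 3 (≥ 60): n₁ = 335, n₀ = 159, n = 494; a·n₀/n = 193·159/494 = 62.1194; c·n₁/n = 24·335/494 = 16.2753
RR_MH = (36.0650 + 53.1527 + 62.1194) / (17.5436 + 28.0690 + 16.2753) = 151.3371 / 61.8879 = 2.44534

2.445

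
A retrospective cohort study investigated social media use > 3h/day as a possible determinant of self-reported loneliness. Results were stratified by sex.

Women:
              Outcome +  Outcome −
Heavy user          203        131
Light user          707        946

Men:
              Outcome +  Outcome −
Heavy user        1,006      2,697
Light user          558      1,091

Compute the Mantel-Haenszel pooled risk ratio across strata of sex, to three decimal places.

0.948

RR_MH = Σ(aᵢ·n₀ᵢ/nᵢ) / Σ(cᵢ·n₁ᵢ/nᵢ), with n₁ᵢ = aᵢ+bᵢ (exposed), n₀ᵢ = cᵢ+dᵢ (unexposed), nᵢ = n₁ᵢ+n₀ᵢ.
Stratum 1 (Women): n₁ = 334, n₀ = 1653, n = 1987; a·n₀/n = 203·1653/1987 = 168.8772; c·n₁/n = 707·334/1987 = 118.8415
Stratum 2 (Men): n₁ = 3703, n₀ = 1649, n = 5352; a·n₀/n = 1006·1649/5352 = 309.9578; c·n₁/n = 558·3703/5352 = 386.0751
RR_MH = (168.8772 + 309.9578) / (118.8415 + 386.0751) = 478.8350 / 504.9166 = 0.94834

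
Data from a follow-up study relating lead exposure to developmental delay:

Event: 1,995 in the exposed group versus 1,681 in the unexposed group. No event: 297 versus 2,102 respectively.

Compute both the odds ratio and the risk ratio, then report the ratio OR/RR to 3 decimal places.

From the description: a = 1995, b = 297, c = 1681, d = 2102.
OR = (1995·2102)/(297·1681) = 4193490/499257 = 8.39946
Risk in exposed = 1995/2292 = 0.87042; risk in unexposed = 1681/3783 = 0.44436; RR = 1.95883
OR/RR = 8.39946 / 1.95883 = 4.28800
The outcome is not rare, so the OR lies further from 1 than the RR.

4.288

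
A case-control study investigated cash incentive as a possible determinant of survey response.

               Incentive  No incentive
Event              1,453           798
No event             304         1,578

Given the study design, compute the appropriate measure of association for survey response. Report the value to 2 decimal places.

Reading the table with exposure as columns: a = 1453 (Incentive, case), b = 304 (Incentive, non-case), c = 798 (No incentive, case), d = 1578.
This is a case-control study: participants were sampled on outcome status, so risks in the source population cannot be estimated directly — relative risk is not valid here. The odds ratio is the appropriate measure.
OR = (a·d)/(b·c) = (1453 × 1578) / (304 × 798) = 2292834 / 242592 = 9.45140

9.45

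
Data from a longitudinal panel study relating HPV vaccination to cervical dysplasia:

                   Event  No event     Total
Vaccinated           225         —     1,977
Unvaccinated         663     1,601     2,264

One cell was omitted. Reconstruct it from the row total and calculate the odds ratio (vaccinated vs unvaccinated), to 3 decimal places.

The missing cell is in the exposed row: 1977 − 225 = 1752.
So a = 225, b = 1752, c = 663, d = 1601.
OR = (a·d)/(b·c) = (225 × 1601) / (1752 × 663) = 360225 / 1161576 = 0.31012

0.310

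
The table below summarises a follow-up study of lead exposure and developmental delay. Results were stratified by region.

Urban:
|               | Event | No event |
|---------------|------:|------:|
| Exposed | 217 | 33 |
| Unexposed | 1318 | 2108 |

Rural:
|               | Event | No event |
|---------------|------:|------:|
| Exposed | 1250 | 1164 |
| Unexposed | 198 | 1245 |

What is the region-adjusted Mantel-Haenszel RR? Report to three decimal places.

3.137

RR_MH = Σ(aᵢ·n₀ᵢ/nᵢ) / Σ(cᵢ·n₁ᵢ/nᵢ), with n₁ᵢ = aᵢ+bᵢ (exposed), n₀ᵢ = cᵢ+dᵢ (unexposed), nᵢ = n₁ᵢ+n₀ᵢ.
Stratum 1 (Urban): n₁ = 250, n₀ = 3426, n = 3676; a·n₀/n = 217·3426/3676 = 202.2421; c·n₁/n = 1318·250/3676 = 89.6355
Stratum 2 (Rural): n₁ = 2414, n₀ = 1443, n = 3857; a·n₀/n = 1250·1443/3857 = 467.6562; c·n₁/n = 198·2414/3857 = 123.9233
RR_MH = (202.2421 + 467.6562) / (89.6355 + 123.9233) = 669.8983 / 213.5587 = 3.13683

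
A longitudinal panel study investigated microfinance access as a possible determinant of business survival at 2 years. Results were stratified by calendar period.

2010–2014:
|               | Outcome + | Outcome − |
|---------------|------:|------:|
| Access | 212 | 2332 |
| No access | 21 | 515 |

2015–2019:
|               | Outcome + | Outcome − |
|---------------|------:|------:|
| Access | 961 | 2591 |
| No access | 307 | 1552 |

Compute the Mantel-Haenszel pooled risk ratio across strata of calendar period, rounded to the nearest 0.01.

RR_MH = Σ(aᵢ·n₀ᵢ/nᵢ) / Σ(cᵢ·n₁ᵢ/nᵢ), with n₁ᵢ = aᵢ+bᵢ (exposed), n₀ᵢ = cᵢ+dᵢ (unexposed), nᵢ = n₁ᵢ+n₀ᵢ.
Stratum 1 (2010–2014): n₁ = 2544, n₀ = 536, n = 3080; a·n₀/n = 212·536/3080 = 36.8935; c·n₁/n = 21·2544/3080 = 17.3455
Stratum 2 (2015–2019): n₁ = 3552, n₀ = 1859, n = 5411; a·n₀/n = 961·1859/5411 = 330.1606; c·n₁/n = 307·3552/5411 = 201.5273
RR_MH = (36.8935 + 330.1606) / (17.3455 + 201.5273) = 367.0541 / 218.8727 = 1.67702

1.68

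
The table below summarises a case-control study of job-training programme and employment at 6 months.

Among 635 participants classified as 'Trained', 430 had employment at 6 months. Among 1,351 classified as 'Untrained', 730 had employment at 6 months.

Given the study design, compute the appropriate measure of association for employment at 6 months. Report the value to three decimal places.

From the description: a = 430, b = 205, c = 730, d = 621.
This is a case-control study: participants were sampled on outcome status, so risks in the source population cannot be estimated directly — relative risk is not valid here. The odds ratio is the appropriate measure.
OR = (a·d)/(b·c) = (430 × 621) / (205 × 730) = 267030 / 149650 = 1.78436

1.784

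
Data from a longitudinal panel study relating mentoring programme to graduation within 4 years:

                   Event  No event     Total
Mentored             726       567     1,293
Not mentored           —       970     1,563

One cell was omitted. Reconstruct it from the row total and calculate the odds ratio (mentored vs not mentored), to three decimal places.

The missing cell is in the unexposed row: 1563 − 970 = 593.
So a = 726, b = 567, c = 593, d = 970.
OR = (a·d)/(b·c) = (726 × 970) / (567 × 593) = 704220 / 336231 = 2.09445

2.094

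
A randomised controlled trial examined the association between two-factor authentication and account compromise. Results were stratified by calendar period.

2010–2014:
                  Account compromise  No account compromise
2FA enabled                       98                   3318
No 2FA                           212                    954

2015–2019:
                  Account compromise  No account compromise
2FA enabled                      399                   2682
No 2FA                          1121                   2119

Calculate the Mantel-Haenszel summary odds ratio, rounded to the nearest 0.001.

0.245

OR_MH = Σ(aᵢdᵢ/nᵢ) / Σ(bᵢcᵢ/nᵢ), where nᵢ is the stratum total.
Stratum 1 (2010–2014): n = 4582; a·d/n = 98·954/4582 = 20.4042; b·c/n = 3318·212/4582 = 153.5172
Stratum 2 (2015–2019): n = 6321; a·d/n = 399·2119/6321 = 133.7575; b·c/n = 2682·1121/6321 = 475.6402
OR_MH = (20.4042 + 133.7575) / (153.5172 + 475.6402) = 154.1617 / 629.1575 = 0.24503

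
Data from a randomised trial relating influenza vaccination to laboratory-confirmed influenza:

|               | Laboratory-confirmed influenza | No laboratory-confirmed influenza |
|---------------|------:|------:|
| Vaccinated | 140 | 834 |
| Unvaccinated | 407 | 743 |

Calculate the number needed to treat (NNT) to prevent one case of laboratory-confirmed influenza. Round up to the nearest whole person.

Risk in treated group = 140/974 = 0.14374; risk in control = 407/1150 = 0.35391.
Absolute risk reduction = 0.35391 − 0.14374 = 0.21018
NNT = 1 / ARR = 1 / 0.21018 = 4.758 → round up → 5

5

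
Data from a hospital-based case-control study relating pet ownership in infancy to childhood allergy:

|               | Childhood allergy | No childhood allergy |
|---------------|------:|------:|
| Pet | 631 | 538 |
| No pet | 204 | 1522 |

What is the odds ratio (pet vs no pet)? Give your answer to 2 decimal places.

8.75

Cells: a = 631, b = 538, c = 204, d = 1522.
OR = (a·d)/(b·c) = (631 × 1522) / (538 × 204) = 960382 / 109752 = 8.75047
The odds of childhood allergy are about 8.75 times as high in the pet group.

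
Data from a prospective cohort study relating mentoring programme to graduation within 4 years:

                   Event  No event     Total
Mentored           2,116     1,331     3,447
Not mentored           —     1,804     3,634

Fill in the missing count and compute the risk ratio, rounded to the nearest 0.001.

1.219

The missing cell is in the unexposed row: 3634 − 1804 = 1830.
So a = 2116, b = 1331, c = 1830, d = 1804.
RR = [a/(a+b)] / [c/(c+d)] = (2116/3447) / (1830/3634) = 0.61387/0.50358 = 1.21901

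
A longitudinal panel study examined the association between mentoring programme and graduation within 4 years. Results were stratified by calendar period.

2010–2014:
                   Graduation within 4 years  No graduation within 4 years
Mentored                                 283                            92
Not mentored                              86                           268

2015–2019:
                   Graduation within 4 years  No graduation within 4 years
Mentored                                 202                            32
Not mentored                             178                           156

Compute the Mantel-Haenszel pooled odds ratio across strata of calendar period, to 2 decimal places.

7.64

OR_MH = Σ(aᵢdᵢ/nᵢ) / Σ(bᵢcᵢ/nᵢ), where nᵢ is the stratum total.
Stratum 1 (2010–2014): n = 729; a·d/n = 283·268/729 = 104.0384; b·c/n = 92·86/729 = 10.8532
Stratum 2 (2015–2019): n = 568; a·d/n = 202·156/568 = 55.4789; b·c/n = 32·178/568 = 10.0282
OR_MH = (104.0384 + 55.4789) / (10.8532 + 10.0282) = 159.5173 / 20.8814 = 7.63921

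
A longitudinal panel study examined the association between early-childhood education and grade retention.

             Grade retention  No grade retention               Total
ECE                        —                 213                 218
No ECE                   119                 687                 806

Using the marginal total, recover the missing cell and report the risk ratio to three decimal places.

0.155

The missing cell is in the exposed row: 218 − 213 = 5.
So a = 5, b = 213, c = 119, d = 687.
RR = [a/(a+b)] / [c/(c+d)] = (5/218) / (119/806) = 0.02294/0.14764 = 0.15535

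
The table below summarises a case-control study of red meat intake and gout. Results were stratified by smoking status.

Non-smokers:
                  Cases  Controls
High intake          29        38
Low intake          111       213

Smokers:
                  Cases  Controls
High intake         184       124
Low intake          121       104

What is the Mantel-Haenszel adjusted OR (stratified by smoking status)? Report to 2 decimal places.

OR_MH = Σ(aᵢdᵢ/nᵢ) / Σ(bᵢcᵢ/nᵢ), where nᵢ is the stratum total.
Stratum 1 (Non-smokers): n = 391; a·d/n = 29·213/391 = 15.7980; b·c/n = 38·111/391 = 10.7877
Stratum 2 (Smokers): n = 533; a·d/n = 184·104/533 = 35.9024; b·c/n = 124·121/533 = 28.1501
OR_MH = (15.7980 + 35.9024) / (10.7877 + 28.1501) = 51.7004 / 38.9378 = 1.32777

1.33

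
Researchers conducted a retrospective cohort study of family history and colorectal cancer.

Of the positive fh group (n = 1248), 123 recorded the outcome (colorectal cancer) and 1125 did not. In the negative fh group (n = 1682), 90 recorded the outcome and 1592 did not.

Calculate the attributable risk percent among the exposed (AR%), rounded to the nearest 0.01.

45.71

From the description: a = 123, b = 1125, c = 90, d = 1592.
Risk in exposed = 123/1248 = 0.09856; risk in unexposed = 90/1682 = 0.05351.
RR = 0.09856/0.05351 = 1.84193
AR% = (RR − 1)/RR × 100 = (1.84193 − 1)/1.84193 × 100 = 45.7092%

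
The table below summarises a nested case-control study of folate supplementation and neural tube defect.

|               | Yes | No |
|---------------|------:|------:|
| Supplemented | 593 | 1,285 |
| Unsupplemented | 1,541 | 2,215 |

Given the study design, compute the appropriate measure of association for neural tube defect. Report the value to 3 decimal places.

0.663

Cells: a = 593, b = 1285, c = 1541, d = 2215.
This is a nested case-control study: participants were sampled on outcome status, so risks in the source population cannot be estimated directly — relative risk is not valid here. The odds ratio is the appropriate measure.
OR = (a·d)/(b·c) = (593 × 2215) / (1285 × 1541) = 1313495 / 1980185 = 0.66332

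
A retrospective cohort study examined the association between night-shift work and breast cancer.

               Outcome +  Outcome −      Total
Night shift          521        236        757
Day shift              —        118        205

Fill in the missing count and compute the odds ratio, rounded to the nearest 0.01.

2.99

The missing cell is in the unexposed row: 205 − 118 = 87.
So a = 521, b = 236, c = 87, d = 118.
OR = (a·d)/(b·c) = (521 × 118) / (236 × 87) = 61478 / 20532 = 2.99425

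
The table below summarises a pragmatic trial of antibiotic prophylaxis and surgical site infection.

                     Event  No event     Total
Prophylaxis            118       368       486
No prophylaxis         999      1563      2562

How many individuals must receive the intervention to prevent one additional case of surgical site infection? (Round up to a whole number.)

7

Risk in treated group = 118/486 = 0.24280; risk in control = 999/2562 = 0.38993.
Absolute risk reduction = 0.38993 − 0.24280 = 0.14713
NNT = 1 / ARR = 1 / 0.14713 = 6.797 → round up → 7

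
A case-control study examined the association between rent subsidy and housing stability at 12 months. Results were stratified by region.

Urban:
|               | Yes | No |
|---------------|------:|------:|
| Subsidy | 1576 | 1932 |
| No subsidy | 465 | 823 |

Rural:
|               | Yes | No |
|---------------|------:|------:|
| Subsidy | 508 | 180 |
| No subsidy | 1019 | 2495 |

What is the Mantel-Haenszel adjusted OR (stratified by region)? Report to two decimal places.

OR_MH = Σ(aᵢdᵢ/nᵢ) / Σ(bᵢcᵢ/nᵢ), where nᵢ is the stratum total.
Stratum 1 (Urban): n = 4796; a·d/n = 1576·823/4796 = 270.4437; b·c/n = 1932·465/4796 = 187.3186
Stratum 2 (Rural): n = 4202; a·d/n = 508·2495/4202 = 301.6326; b·c/n = 180·1019/4202 = 43.6506
OR_MH = (270.4437 + 301.6326) / (187.3186 + 43.6506) = 572.0763 / 230.9692 = 2.47685

2.48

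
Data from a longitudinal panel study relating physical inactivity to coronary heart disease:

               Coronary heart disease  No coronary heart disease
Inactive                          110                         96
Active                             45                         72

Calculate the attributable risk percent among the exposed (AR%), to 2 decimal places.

Cells: a = 110, b = 96, c = 45, d = 72.
Risk in exposed = 110/206 = 0.53398; risk in unexposed = 45/117 = 0.38462.
RR = 0.53398/0.38462 = 1.38835
AR% = (RR − 1)/RR × 100 = (1.38835 − 1)/1.38835 × 100 = 27.9720%

27.97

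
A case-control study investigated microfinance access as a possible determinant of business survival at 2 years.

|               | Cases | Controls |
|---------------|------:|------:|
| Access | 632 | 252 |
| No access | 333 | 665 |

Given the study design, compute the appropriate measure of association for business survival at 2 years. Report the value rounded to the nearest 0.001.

5.008

Cells: a = 632, b = 252, c = 333, d = 665.
This is a case-control study: participants were sampled on outcome status, so risks in the source population cannot be estimated directly — relative risk is not valid here. The odds ratio is the appropriate measure.
OR = (a·d)/(b·c) = (632 × 665) / (252 × 333) = 420280 / 83916 = 5.00834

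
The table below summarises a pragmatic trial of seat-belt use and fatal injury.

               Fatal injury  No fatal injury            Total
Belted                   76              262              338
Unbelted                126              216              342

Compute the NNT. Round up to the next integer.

7

Risk in treated group = 76/338 = 0.22485; risk in control = 126/342 = 0.36842.
Absolute risk reduction = 0.36842 − 0.22485 = 0.14357
NNT = 1 / ARR = 1 / 0.14357 = 6.965 → round up → 7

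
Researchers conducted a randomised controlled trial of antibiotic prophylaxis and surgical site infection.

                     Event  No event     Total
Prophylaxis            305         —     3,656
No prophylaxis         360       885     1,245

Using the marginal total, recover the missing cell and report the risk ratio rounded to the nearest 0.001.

The missing cell is in the exposed row: 3656 − 305 = 3351.
So a = 305, b = 3351, c = 360, d = 885.
RR = [a/(a+b)] / [c/(c+d)] = (305/3656) / (360/1245) = 0.08342/0.28916 = 0.28851

0.289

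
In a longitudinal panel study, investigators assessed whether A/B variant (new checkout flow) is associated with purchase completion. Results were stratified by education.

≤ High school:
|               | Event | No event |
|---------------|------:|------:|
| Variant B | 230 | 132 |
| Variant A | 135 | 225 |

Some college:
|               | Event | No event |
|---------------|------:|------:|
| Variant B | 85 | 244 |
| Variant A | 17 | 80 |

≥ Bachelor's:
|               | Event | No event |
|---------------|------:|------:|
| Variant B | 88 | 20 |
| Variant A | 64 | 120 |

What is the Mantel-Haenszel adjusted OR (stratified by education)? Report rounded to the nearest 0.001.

OR_MH = Σ(aᵢdᵢ/nᵢ) / Σ(bᵢcᵢ/nᵢ), where nᵢ is the stratum total.
Stratum 1 (≤ High school): n = 722; a·d/n = 230·225/722 = 71.6759; b·c/n = 132·135/722 = 24.6814
Stratum 2 (Some college): n = 426; a·d/n = 85·80/426 = 15.9624; b·c/n = 244·17/426 = 9.7371
Stratum 3 (≥ Bachelor's): n = 292; a·d/n = 88·120/292 = 36.1644; b·c/n = 20·64/292 = 4.3836
OR_MH = (71.6759 + 15.9624 + 36.1644) / (24.6814 + 9.7371 + 4.3836) = 123.8027 / 38.8021 = 3.19062

3.191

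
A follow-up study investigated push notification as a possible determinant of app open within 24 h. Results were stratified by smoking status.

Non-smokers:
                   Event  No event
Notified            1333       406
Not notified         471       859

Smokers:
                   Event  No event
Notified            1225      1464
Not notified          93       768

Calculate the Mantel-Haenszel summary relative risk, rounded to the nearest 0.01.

RR_MH = Σ(aᵢ·n₀ᵢ/nᵢ) / Σ(cᵢ·n₁ᵢ/nᵢ), with n₁ᵢ = aᵢ+bᵢ (exposed), n₀ᵢ = cᵢ+dᵢ (unexposed), nᵢ = n₁ᵢ+n₀ᵢ.
Stratum 1 (Non-smokers): n₁ = 1739, n₀ = 1330, n = 3069; a·n₀/n = 1333·1330/3069 = 577.6768; c·n₁/n = 471·1739/3069 = 266.8847
Stratum 2 (Smokers): n₁ = 2689, n₀ = 861, n = 3550; a·n₀/n = 1225·861/3550 = 297.1056; c·n₁/n = 93·2689/3550 = 70.4442
RR_MH = (577.6768 + 297.1056) / (266.8847 + 70.4442) = 874.7824 / 337.3289 = 2.59326

2.59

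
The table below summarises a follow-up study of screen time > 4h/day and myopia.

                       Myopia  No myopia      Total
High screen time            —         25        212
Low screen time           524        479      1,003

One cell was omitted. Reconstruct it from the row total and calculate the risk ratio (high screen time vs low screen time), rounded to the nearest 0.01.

The missing cell is in the exposed row: 212 − 25 = 187.
So a = 187, b = 25, c = 524, d = 479.
RR = [a/(a+b)] / [c/(c+d)] = (187/212) / (524/1003) = 0.88208/0.52243 = 1.68840

1.69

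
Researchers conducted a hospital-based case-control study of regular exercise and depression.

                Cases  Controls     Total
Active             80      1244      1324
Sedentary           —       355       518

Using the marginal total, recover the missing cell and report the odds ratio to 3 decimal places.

The missing cell is in the unexposed row: 518 − 355 = 163.
So a = 80, b = 1244, c = 163, d = 355.
OR = (a·d)/(b·c) = (80 × 355) / (1244 × 163) = 28400 / 202772 = 0.14006

0.140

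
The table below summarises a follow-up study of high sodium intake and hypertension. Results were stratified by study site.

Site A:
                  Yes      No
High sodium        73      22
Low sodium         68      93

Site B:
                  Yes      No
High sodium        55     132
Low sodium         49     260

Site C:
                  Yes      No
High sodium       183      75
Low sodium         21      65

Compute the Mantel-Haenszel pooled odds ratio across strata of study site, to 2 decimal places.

OR_MH = Σ(aᵢdᵢ/nᵢ) / Σ(bᵢcᵢ/nᵢ), where nᵢ is the stratum total.
Stratum 1 (Site A): n = 256; a·d/n = 73·93/256 = 26.5195; b·c/n = 22·68/256 = 5.8438
Stratum 2 (Site B): n = 496; a·d/n = 55·260/496 = 28.8306; b·c/n = 132·49/496 = 13.0403
Stratum 3 (Site C): n = 344; a·d/n = 183·65/344 = 34.5785; b·c/n = 75·21/344 = 4.5785
OR_MH = (26.5195 + 28.8306 + 34.5785) / (5.8438 + 13.0403 + 4.5785) = 89.9287 / 23.4626 = 3.83286

3.83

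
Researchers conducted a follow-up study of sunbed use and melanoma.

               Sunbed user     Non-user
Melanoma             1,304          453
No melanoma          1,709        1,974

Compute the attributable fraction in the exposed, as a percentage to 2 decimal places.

56.87

Reading the table with exposure as columns: a = 1304 (Sunbed user, case), b = 1709 (Sunbed user, non-case), c = 453 (Non-user, case), d = 1974.
Risk in exposed = 1304/3013 = 0.43279; risk in unexposed = 453/2427 = 0.18665.
RR = 0.43279/0.18665 = 2.31873
AR% = (RR − 1)/RR × 100 = (2.31873 − 1)/2.31873 × 100 = 56.8729%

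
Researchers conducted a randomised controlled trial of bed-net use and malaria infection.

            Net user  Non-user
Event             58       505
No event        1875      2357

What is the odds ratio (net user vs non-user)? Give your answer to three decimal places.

Reading the table with exposure as columns: a = 58 (Net user, case), b = 1875 (Net user, non-case), c = 505 (Non-user, case), d = 2357.
OR = (a·d)/(b·c) = (58 × 2357) / (1875 × 505) = 136706 / 946875 = 0.14438
Exposure is associated with lower odds of malaria infection (OR = 0.14 < 1).

0.144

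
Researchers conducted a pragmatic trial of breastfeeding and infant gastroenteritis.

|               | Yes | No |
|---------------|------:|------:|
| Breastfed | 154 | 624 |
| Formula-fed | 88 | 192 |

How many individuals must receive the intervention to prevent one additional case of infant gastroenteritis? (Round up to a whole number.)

9

Risk in treated group = 154/778 = 0.19794; risk in control = 88/280 = 0.31429.
Absolute risk reduction = 0.31429 − 0.19794 = 0.11634
NNT = 1 / ARR = 1 / 0.11634 = 8.595 → round up → 9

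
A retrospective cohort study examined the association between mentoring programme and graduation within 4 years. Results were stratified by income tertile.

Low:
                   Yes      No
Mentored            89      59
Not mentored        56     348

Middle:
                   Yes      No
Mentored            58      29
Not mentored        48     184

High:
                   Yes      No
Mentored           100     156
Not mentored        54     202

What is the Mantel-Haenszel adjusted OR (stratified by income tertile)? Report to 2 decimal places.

4.81

OR_MH = Σ(aᵢdᵢ/nᵢ) / Σ(bᵢcᵢ/nᵢ), where nᵢ is the stratum total.
Stratum 1 (Low): n = 552; a·d/n = 89·348/552 = 56.1087; b·c/n = 59·56/552 = 5.9855
Stratum 2 (Middle): n = 319; a·d/n = 58·184/319 = 33.4545; b·c/n = 29·48/319 = 4.3636
Stratum 3 (High): n = 512; a·d/n = 100·202/512 = 39.4531; b·c/n = 156·54/512 = 16.4531
OR_MH = (56.1087 + 33.4545 + 39.4531) / (5.9855 + 4.3636 + 16.4531) = 129.0164 / 26.8023 = 4.81364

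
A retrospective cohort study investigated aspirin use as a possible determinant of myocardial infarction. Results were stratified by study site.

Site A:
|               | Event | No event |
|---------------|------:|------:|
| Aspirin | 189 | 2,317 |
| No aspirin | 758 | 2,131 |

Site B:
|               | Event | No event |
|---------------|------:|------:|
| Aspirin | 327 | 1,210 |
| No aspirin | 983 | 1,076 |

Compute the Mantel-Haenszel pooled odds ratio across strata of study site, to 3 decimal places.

0.263

OR_MH = Σ(aᵢdᵢ/nᵢ) / Σ(bᵢcᵢ/nᵢ), where nᵢ is the stratum total.
Stratum 1 (Site A): n = 5395; a·d/n = 189·2131/5395 = 74.6541; b·c/n = 2317·758/5395 = 325.5396
Stratum 2 (Site B): n = 3596; a·d/n = 327·1076/3596 = 97.8454; b·c/n = 1210·983/3596 = 330.7647
OR_MH = (74.6541 + 97.8454) / (325.5396 + 330.7647) = 172.4995 / 656.3043 = 0.26283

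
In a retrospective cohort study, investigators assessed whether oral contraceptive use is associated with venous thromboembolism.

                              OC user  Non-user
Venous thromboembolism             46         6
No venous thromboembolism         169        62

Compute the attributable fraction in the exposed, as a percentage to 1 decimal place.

Reading the table with exposure as columns: a = 46 (OC user, case), b = 169 (OC user, non-case), c = 6 (Non-user, case), d = 62.
Risk in exposed = 46/215 = 0.21395; risk in unexposed = 6/68 = 0.08824.
RR = 0.21395/0.08824 = 2.42481
AR% = (RR − 1)/RR × 100 = (2.42481 − 1)/2.42481 × 100 = 58.7596%

58.8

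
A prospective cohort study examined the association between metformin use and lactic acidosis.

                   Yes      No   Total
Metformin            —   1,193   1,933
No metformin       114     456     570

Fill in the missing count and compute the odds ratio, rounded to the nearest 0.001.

The missing cell is in the exposed row: 1933 − 1193 = 740.
So a = 740, b = 1193, c = 114, d = 456.
OR = (a·d)/(b·c) = (740 × 456) / (1193 × 114) = 337440 / 136002 = 2.48114

2.481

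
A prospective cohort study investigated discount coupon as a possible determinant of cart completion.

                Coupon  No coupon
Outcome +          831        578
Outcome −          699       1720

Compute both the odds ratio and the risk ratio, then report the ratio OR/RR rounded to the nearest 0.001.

1.638

Reading the table with exposure as columns: a = 831 (Coupon, case), b = 699 (Coupon, non-case), c = 578 (No coupon, case), d = 1720.
OR = (831·1720)/(699·578) = 1429320/404022 = 3.53773
Risk in exposed = 831/1530 = 0.54314; risk in unexposed = 578/2298 = 0.25152; RR = 2.15939
OR/RR = 3.53773 / 2.15939 = 1.63830
The outcome is not rare, so the OR lies further from 1 than the RR.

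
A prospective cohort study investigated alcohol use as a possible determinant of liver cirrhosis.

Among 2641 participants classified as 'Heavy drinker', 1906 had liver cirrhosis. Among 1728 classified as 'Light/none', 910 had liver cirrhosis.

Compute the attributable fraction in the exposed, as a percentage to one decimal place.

From the description: a = 1906, b = 735, c = 910, d = 818.
Risk in exposed = 1906/2641 = 0.72170; risk in unexposed = 910/1728 = 0.52662.
RR = 0.72170/0.52662 = 1.37043
AR% = (RR − 1)/RR × 100 = (1.37043 − 1)/1.37043 × 100 = 27.0302%

27.0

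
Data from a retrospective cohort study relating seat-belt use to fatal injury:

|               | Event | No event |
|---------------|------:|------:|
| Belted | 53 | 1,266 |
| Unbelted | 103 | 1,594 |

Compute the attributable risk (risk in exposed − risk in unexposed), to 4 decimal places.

Cells: a = 53, b = 1266, c = 103, d = 1594.
Risk in exposed = 53/1319 = 0.040182; risk in unexposed = 103/1697 = 0.060695.
Risk difference = 0.040182 − 0.060695 = -0.020513

-0.0205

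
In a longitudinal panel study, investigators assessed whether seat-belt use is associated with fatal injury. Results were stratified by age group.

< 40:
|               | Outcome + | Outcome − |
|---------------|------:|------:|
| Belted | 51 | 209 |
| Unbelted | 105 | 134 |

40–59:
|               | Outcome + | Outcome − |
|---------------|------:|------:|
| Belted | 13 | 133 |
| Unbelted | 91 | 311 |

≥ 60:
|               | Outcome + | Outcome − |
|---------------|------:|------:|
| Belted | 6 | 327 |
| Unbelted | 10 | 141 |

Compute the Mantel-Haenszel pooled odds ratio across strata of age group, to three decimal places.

OR_MH = Σ(aᵢdᵢ/nᵢ) / Σ(bᵢcᵢ/nᵢ), where nᵢ is the stratum total.
Stratum 1 (< 40): n = 499; a·d/n = 51·134/499 = 13.6954; b·c/n = 209·105/499 = 43.9780
Stratum 2 (40–59): n = 548; a·d/n = 13·311/548 = 7.3777; b·c/n = 133·91/548 = 22.0858
Stratum 3 (≥ 60): n = 484; a·d/n = 6·141/484 = 1.7479; b·c/n = 327·10/484 = 6.7562
OR_MH = (13.6954 + 7.3777 + 1.7479) / (43.9780 + 22.0858 + 6.7562) = 22.8211 / 72.8199 = 0.31339

0.313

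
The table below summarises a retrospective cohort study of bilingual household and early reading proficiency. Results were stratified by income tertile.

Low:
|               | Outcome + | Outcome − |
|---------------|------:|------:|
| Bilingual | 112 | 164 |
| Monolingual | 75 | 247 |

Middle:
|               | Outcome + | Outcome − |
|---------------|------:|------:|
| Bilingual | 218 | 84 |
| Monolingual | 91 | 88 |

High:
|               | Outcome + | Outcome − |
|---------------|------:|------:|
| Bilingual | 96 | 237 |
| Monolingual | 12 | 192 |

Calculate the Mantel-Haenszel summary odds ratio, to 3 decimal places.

2.885

OR_MH = Σ(aᵢdᵢ/nᵢ) / Σ(bᵢcᵢ/nᵢ), where nᵢ is the stratum total.
Stratum 1 (Low): n = 598; a·d/n = 112·247/598 = 46.2609; b·c/n = 164·75/598 = 20.5686
Stratum 2 (Middle): n = 481; a·d/n = 218·88/481 = 39.8836; b·c/n = 84·91/481 = 15.8919
Stratum 3 (High): n = 537; a·d/n = 96·192/537 = 34.3240; b·c/n = 237·12/537 = 5.2961
OR_MH = (46.2609 + 39.8836 + 34.3240) / (20.5686 + 15.8919 + 5.2961) = 120.4685 / 41.7565 = 2.88502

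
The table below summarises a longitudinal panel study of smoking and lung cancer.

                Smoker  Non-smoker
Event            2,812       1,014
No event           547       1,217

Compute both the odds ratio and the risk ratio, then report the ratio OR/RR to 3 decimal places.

Reading the table with exposure as columns: a = 2812 (Smoker, case), b = 547 (Smoker, non-case), c = 1014 (Non-smoker, case), d = 1217.
OR = (2812·1217)/(547·1014) = 3422204/554658 = 6.16994
Risk in exposed = 2812/3359 = 0.83715; risk in unexposed = 1014/2231 = 0.45450; RR = 1.84190
OR/RR = 6.16994 / 1.84190 = 3.34976
The outcome is not rare, so the OR lies further from 1 than the RR.

3.350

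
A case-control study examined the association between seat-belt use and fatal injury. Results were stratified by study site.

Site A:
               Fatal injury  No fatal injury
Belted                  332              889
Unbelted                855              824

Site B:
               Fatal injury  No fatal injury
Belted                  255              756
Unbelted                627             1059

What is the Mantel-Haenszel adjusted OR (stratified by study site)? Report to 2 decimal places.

OR_MH = Σ(aᵢdᵢ/nᵢ) / Σ(bᵢcᵢ/nᵢ), where nᵢ is the stratum total.
Stratum 1 (Site A): n = 2900; a·d/n = 332·824/2900 = 94.3338; b·c/n = 889·855/2900 = 262.1017
Stratum 2 (Site B): n = 2697; a·d/n = 255·1059/2697 = 100.1279; b·c/n = 756·627/2697 = 175.7553
OR_MH = (94.3338 + 100.1279) / (262.1017 + 175.7553) = 194.4617 / 437.8570 = 0.44412

0.44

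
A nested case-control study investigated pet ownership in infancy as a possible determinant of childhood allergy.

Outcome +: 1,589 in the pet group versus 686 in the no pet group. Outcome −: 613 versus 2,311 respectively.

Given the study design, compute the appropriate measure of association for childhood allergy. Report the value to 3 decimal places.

From the description: a = 1589, b = 613, c = 686, d = 2311.
This is a nested case-control study: participants were sampled on outcome status, so risks in the source population cannot be estimated directly — relative risk is not valid here. The odds ratio is the appropriate measure.
OR = (a·d)/(b·c) = (1589 × 2311) / (613 × 686) = 3672179 / 420518 = 8.73251

8.733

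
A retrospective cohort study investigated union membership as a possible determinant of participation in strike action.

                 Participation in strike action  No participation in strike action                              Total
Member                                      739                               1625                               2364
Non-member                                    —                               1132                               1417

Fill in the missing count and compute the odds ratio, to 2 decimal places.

1.81

The missing cell is in the unexposed row: 1417 − 1132 = 285.
So a = 739, b = 1625, c = 285, d = 1132.
OR = (a·d)/(b·c) = (739 × 1132) / (1625 × 285) = 836548 / 463125 = 1.80631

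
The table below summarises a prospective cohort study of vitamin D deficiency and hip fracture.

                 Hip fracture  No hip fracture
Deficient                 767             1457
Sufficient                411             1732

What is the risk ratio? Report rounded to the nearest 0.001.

Cells: a = 767, b = 1457, c = 411, d = 1732.
Risk in exposed = 767/2224 = 0.34487; risk in unexposed = 411/2143 = 0.19179.
RR = 0.34487 / 0.19179 = 1.79821
The risk among the exposed is 1.80 times that among the unexposed.

1.798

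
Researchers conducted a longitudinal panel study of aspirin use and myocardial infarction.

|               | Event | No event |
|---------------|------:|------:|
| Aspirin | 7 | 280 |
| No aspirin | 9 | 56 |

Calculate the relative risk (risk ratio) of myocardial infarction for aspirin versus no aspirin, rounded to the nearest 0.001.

Cells: a = 7, b = 280, c = 9, d = 56.
Risk in exposed = 7/287 = 0.02439; risk in unexposed = 9/65 = 0.13846.
RR = 0.02439 / 0.13846 = 0.17615
The risk is 82% lower among the exposed than among the unexposed.

0.176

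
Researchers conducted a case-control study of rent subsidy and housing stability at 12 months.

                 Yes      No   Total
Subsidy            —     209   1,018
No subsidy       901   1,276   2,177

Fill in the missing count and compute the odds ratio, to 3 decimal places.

5.482

The missing cell is in the exposed row: 1018 − 209 = 809.
So a = 809, b = 209, c = 901, d = 1276.
OR = (a·d)/(b·c) = (809 × 1276) / (209 × 901) = 1032284 / 188309 = 5.48186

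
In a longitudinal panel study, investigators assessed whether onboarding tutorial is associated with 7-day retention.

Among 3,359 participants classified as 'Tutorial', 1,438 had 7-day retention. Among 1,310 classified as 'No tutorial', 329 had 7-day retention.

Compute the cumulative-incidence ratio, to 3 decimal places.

From the description: a = 1438, b = 1921, c = 329, d = 981.
Risk in exposed = 1438/3359 = 0.42810; risk in unexposed = 329/1310 = 0.25115.
RR = 0.42810 / 0.25115 = 1.70461
The risk among the exposed is 1.70 times that among the unexposed.

1.705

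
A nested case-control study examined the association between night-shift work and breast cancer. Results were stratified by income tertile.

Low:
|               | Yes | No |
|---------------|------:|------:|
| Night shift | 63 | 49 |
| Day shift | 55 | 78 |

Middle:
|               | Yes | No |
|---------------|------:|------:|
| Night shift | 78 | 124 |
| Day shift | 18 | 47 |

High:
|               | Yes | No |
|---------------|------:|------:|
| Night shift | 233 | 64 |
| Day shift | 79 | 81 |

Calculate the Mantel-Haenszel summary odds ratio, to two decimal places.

2.47

OR_MH = Σ(aᵢdᵢ/nᵢ) / Σ(bᵢcᵢ/nᵢ), where nᵢ is the stratum total.
Stratum 1 (Low): n = 245; a·d/n = 63·78/245 = 20.0571; b·c/n = 49·55/245 = 11.0000
Stratum 2 (Middle): n = 267; a·d/n = 78·47/267 = 13.7303; b·c/n = 124·18/267 = 8.3596
Stratum 3 (High): n = 457; a·d/n = 233·81/457 = 41.2976; b·c/n = 64·79/457 = 11.0635
OR_MH = (20.0571 + 13.7303 + 41.2976) / (11.0000 + 8.3596 + 11.0635) = 75.0851 / 30.4230 = 2.46804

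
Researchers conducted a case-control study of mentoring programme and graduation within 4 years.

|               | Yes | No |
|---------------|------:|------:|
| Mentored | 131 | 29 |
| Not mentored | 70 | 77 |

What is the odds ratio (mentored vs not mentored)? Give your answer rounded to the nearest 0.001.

Cells: a = 131, b = 29, c = 70, d = 77.
OR = (a·d)/(b·c) = (131 × 77) / (29 × 70) = 10087 / 2030 = 4.96897
The odds of graduation within 4 years are about 4.97 times as high in the mentored group.

4.969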